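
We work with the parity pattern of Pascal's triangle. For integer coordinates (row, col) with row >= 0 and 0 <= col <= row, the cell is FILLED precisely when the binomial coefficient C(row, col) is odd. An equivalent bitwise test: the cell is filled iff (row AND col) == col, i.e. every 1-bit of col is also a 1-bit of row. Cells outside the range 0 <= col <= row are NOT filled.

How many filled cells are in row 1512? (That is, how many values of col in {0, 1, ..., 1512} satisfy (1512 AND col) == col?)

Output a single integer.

Answer: 64

Derivation:
1512 in binary = 10111101000
popcount(1512) = number of 1-bits in 10111101000 = 6
A col c satisfies (1512 AND c) == c iff every set bit of c is also set in 1512; each of the 6 set bits of 1512 can independently be on or off in c.
count = 2^6 = 64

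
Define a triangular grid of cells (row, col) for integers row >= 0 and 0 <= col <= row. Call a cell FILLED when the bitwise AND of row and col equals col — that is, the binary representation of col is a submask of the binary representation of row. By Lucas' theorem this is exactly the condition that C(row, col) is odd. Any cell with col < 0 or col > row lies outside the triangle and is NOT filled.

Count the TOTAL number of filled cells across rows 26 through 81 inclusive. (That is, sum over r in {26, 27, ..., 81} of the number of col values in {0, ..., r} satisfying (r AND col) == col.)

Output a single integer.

r26=11010 pc3: +8 =8
r27=11011 pc4: +16 =24
r28=11100 pc3: +8 =32
r29=11101 pc4: +16 =48
r30=11110 pc4: +16 =64
r31=11111 pc5: +32 =96
r32=100000 pc1: +2 =98
r33=100001 pc2: +4 =102
r34=100010 pc2: +4 =106
r35=100011 pc3: +8 =114
r36=100100 pc2: +4 =118
r37=100101 pc3: +8 =126
r38=100110 pc3: +8 =134
r39=100111 pc4: +16 =150
r40=101000 pc2: +4 =154
r41=101001 pc3: +8 =162
r42=101010 pc3: +8 =170
r43=101011 pc4: +16 =186
r44=101100 pc3: +8 =194
r45=101101 pc4: +16 =210
r46=101110 pc4: +16 =226
r47=101111 pc5: +32 =258
r48=110000 pc2: +4 =262
r49=110001 pc3: +8 =270
r50=110010 pc3: +8 =278
r51=110011 pc4: +16 =294
r52=110100 pc3: +8 =302
r53=110101 pc4: +16 =318
r54=110110 pc4: +16 =334
r55=110111 pc5: +32 =366
r56=111000 pc3: +8 =374
r57=111001 pc4: +16 =390
r58=111010 pc4: +16 =406
r59=111011 pc5: +32 =438
r60=111100 pc4: +16 =454
r61=111101 pc5: +32 =486
r62=111110 pc5: +32 =518
r63=111111 pc6: +64 =582
r64=1000000 pc1: +2 =584
r65=1000001 pc2: +4 =588
r66=1000010 pc2: +4 =592
r67=1000011 pc3: +8 =600
r68=1000100 pc2: +4 =604
r69=1000101 pc3: +8 =612
r70=1000110 pc3: +8 =620
r71=1000111 pc4: +16 =636
r72=1001000 pc2: +4 =640
r73=1001001 pc3: +8 =648
r74=1001010 pc3: +8 =656
r75=1001011 pc4: +16 =672
r76=1001100 pc3: +8 =680
r77=1001101 pc4: +16 =696
r78=1001110 pc4: +16 =712
r79=1001111 pc5: +32 =744
r80=1010000 pc2: +4 =748
r81=1010001 pc3: +8 =756

Answer: 756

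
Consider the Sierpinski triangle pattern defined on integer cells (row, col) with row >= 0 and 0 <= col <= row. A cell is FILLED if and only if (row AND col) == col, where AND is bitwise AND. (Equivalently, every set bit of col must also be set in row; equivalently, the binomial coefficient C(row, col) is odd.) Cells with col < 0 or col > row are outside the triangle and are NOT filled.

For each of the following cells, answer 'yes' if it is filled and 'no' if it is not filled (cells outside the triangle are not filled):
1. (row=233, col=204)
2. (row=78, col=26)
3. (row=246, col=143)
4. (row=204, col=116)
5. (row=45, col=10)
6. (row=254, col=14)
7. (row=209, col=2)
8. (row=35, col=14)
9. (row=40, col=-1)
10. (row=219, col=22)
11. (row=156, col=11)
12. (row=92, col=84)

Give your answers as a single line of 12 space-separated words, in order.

(233,204): row=0b11101001, col=0b11001100, row AND col = 0b11001000 = 200; 200 != 204 -> empty
(78,26): row=0b1001110, col=0b11010, row AND col = 0b1010 = 10; 10 != 26 -> empty
(246,143): row=0b11110110, col=0b10001111, row AND col = 0b10000110 = 134; 134 != 143 -> empty
(204,116): row=0b11001100, col=0b1110100, row AND col = 0b1000100 = 68; 68 != 116 -> empty
(45,10): row=0b101101, col=0b1010, row AND col = 0b1000 = 8; 8 != 10 -> empty
(254,14): row=0b11111110, col=0b1110, row AND col = 0b1110 = 14; 14 == 14 -> filled
(209,2): row=0b11010001, col=0b10, row AND col = 0b0 = 0; 0 != 2 -> empty
(35,14): row=0b100011, col=0b1110, row AND col = 0b10 = 2; 2 != 14 -> empty
(40,-1): col outside [0, 40] -> not filled
(219,22): row=0b11011011, col=0b10110, row AND col = 0b10010 = 18; 18 != 22 -> empty
(156,11): row=0b10011100, col=0b1011, row AND col = 0b1000 = 8; 8 != 11 -> empty
(92,84): row=0b1011100, col=0b1010100, row AND col = 0b1010100 = 84; 84 == 84 -> filled

Answer: no no no no no yes no no no no no yes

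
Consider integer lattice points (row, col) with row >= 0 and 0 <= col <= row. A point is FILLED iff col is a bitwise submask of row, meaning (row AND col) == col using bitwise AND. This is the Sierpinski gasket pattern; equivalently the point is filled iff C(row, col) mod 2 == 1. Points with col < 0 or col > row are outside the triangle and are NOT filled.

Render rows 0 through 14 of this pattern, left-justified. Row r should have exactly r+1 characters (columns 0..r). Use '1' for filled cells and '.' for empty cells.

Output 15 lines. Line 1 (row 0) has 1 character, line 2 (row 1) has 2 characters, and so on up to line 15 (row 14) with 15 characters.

Answer: 1
11
1.1
1111
1...1
11..11
1.1.1.1
11111111
1.......1
11......11
1.1.....1.1
1111....1111
1...1...1...1
11..11..11..11
1.1.1.1.1.1.1.1

Derivation:
r0=0: 1
r1=1: 11
r2=10: 1.1
r3=11: 1111
r4=100: 1...1
r5=101: 11..11
r6=110: 1.1.1.1
r7=111: 11111111
r8=1000: 1.......1
r9=1001: 11......11
r10=1010: 1.1.....1.1
r11=1011: 1111....1111
r12=1100: 1...1...1...1
r13=1101: 11..11..11..11
r14=1110: 1.1.1.1.1.1.1.1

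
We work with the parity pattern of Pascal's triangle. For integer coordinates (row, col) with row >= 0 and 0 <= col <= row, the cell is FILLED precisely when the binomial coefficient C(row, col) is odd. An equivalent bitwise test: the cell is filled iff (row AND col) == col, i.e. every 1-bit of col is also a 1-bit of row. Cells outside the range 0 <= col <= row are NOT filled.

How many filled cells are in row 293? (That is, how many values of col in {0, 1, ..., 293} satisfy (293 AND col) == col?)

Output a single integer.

Answer: 16

Derivation:
293 in binary = 100100101
popcount(293) = number of 1-bits in 100100101 = 4
A col c satisfies (293 AND c) == c iff every set bit of c is also set in 293; each of the 4 set bits of 293 can independently be on or off in c.
count = 2^4 = 16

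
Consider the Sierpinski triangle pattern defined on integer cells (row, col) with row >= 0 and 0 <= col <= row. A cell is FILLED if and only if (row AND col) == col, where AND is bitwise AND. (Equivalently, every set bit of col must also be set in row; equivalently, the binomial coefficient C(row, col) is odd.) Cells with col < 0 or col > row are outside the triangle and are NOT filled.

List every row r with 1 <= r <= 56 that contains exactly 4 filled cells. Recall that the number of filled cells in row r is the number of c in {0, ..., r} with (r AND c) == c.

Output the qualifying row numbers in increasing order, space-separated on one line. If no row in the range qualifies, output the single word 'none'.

Row r has 2^popcount(r) filled cells, so we need popcount(r) = log2(4) = 2.
Scan r = 1..56 and keep those with exactly 2 one-bits:
r=1=1 popcount=1 -> skip
r=2=10 popcount=1 -> skip
r=3=11 popcount=2 -> KEEP
r=4=100 popcount=1 -> skip
r=5=101 popcount=2 -> KEEP
r=6=110 popcount=2 -> KEEP
r=7=111 popcount=3 -> skip
r=8=1000 popcount=1 -> skip
r=9=1001 popcount=2 -> KEEP
r=10=1010 popcount=2 -> KEEP
r=11=1011 popcount=3 -> skip
r=12=1100 popcount=2 -> KEEP
r=13=1101 popcount=3 -> skip
r=14=1110 popcount=3 -> skip
r=15=1111 popcount=4 -> skip
r=16=10000 popcount=1 -> skip
r=17=10001 popcount=2 -> KEEP
r=18=10010 popcount=2 -> KEEP
r=19=10011 popcount=3 -> skip
r=20=10100 popcount=2 -> KEEP
r=21=10101 popcount=3 -> skip
r=22=10110 popcount=3 -> skip
r=23=10111 popcount=4 -> skip
r=24=11000 popcount=2 -> KEEP
r=25=11001 popcount=3 -> skip
r=26=11010 popcount=3 -> skip
r=27=11011 popcount=4 -> skip
r=28=11100 popcount=3 -> skip
r=29=11101 popcount=4 -> skip
r=30=11110 popcount=4 -> skip
r=31=11111 popcount=5 -> skip
r=32=100000 popcount=1 -> skip
r=33=100001 popcount=2 -> KEEP
r=34=100010 popcount=2 -> KEEP
r=35=100011 popcount=3 -> skip
r=36=100100 popcount=2 -> KEEP
r=37=100101 popcount=3 -> skip
r=38=100110 popcount=3 -> skip
r=39=100111 popcount=4 -> skip
r=40=101000 popcount=2 -> KEEP
r=41=101001 popcount=3 -> skip
r=42=101010 popcount=3 -> skip
r=43=101011 popcount=4 -> skip
r=44=101100 popcount=3 -> skip
r=45=101101 popcount=4 -> skip
r=46=101110 popcount=4 -> skip
r=47=101111 popcount=5 -> skip
r=48=110000 popcount=2 -> KEEP
r=49=110001 popcount=3 -> skip
r=50=110010 popcount=3 -> skip
r=51=110011 popcount=4 -> skip
r=52=110100 popcount=3 -> skip
r=53=110101 popcount=4 -> skip
r=54=110110 popcount=4 -> skip
r=55=110111 popcount=5 -> skip
r=56=111000 popcount=3 -> skip
Kept rows: 3 5 6 9 10 12 17 18 20 24 33 34 36 40 48

Answer: 3 5 6 9 10 12 17 18 20 24 33 34 36 40 48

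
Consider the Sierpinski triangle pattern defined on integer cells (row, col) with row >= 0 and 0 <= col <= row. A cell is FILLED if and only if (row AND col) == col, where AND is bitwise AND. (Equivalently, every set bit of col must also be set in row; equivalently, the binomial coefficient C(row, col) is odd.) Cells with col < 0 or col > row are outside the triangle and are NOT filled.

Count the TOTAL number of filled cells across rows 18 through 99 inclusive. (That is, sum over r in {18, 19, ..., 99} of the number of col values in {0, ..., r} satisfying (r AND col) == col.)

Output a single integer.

Answer: 1164

Derivation:
r18=10010 pc2: +4 =4
r19=10011 pc3: +8 =12
r20=10100 pc2: +4 =16
r21=10101 pc3: +8 =24
r22=10110 pc3: +8 =32
r23=10111 pc4: +16 =48
r24=11000 pc2: +4 =52
r25=11001 pc3: +8 =60
r26=11010 pc3: +8 =68
r27=11011 pc4: +16 =84
r28=11100 pc3: +8 =92
r29=11101 pc4: +16 =108
r30=11110 pc4: +16 =124
r31=11111 pc5: +32 =156
r32=100000 pc1: +2 =158
r33=100001 pc2: +4 =162
r34=100010 pc2: +4 =166
r35=100011 pc3: +8 =174
r36=100100 pc2: +4 =178
r37=100101 pc3: +8 =186
r38=100110 pc3: +8 =194
r39=100111 pc4: +16 =210
r40=101000 pc2: +4 =214
r41=101001 pc3: +8 =222
r42=101010 pc3: +8 =230
r43=101011 pc4: +16 =246
r44=101100 pc3: +8 =254
r45=101101 pc4: +16 =270
r46=101110 pc4: +16 =286
r47=101111 pc5: +32 =318
r48=110000 pc2: +4 =322
r49=110001 pc3: +8 =330
r50=110010 pc3: +8 =338
r51=110011 pc4: +16 =354
r52=110100 pc3: +8 =362
r53=110101 pc4: +16 =378
r54=110110 pc4: +16 =394
r55=110111 pc5: +32 =426
r56=111000 pc3: +8 =434
r57=111001 pc4: +16 =450
r58=111010 pc4: +16 =466
r59=111011 pc5: +32 =498
r60=111100 pc4: +16 =514
r61=111101 pc5: +32 =546
r62=111110 pc5: +32 =578
r63=111111 pc6: +64 =642
r64=1000000 pc1: +2 =644
r65=1000001 pc2: +4 =648
r66=1000010 pc2: +4 =652
r67=1000011 pc3: +8 =660
r68=1000100 pc2: +4 =664
r69=1000101 pc3: +8 =672
r70=1000110 pc3: +8 =680
r71=1000111 pc4: +16 =696
r72=1001000 pc2: +4 =700
r73=1001001 pc3: +8 =708
r74=1001010 pc3: +8 =716
r75=1001011 pc4: +16 =732
r76=1001100 pc3: +8 =740
r77=1001101 pc4: +16 =756
r78=1001110 pc4: +16 =772
r79=1001111 pc5: +32 =804
r80=1010000 pc2: +4 =808
r81=1010001 pc3: +8 =816
r82=1010010 pc3: +8 =824
r83=1010011 pc4: +16 =840
r84=1010100 pc3: +8 =848
r85=1010101 pc4: +16 =864
r86=1010110 pc4: +16 =880
r87=1010111 pc5: +32 =912
r88=1011000 pc3: +8 =920
r89=1011001 pc4: +16 =936
r90=1011010 pc4: +16 =952
r91=1011011 pc5: +32 =984
r92=1011100 pc4: +16 =1000
r93=1011101 pc5: +32 =1032
r94=1011110 pc5: +32 =1064
r95=1011111 pc6: +64 =1128
r96=1100000 pc2: +4 =1132
r97=1100001 pc3: +8 =1140
r98=1100010 pc3: +8 =1148
r99=1100011 pc4: +16 =1164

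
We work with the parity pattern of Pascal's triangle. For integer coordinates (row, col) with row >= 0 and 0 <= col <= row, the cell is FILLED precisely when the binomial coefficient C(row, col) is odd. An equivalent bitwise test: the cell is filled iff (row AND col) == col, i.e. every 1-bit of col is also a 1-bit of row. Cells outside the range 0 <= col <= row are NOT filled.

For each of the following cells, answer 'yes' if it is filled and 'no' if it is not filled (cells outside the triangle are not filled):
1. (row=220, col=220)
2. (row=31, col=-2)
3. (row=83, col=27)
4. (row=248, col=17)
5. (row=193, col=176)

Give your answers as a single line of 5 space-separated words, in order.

Answer: yes no no no no

Derivation:
(220,220): row=0b11011100, col=0b11011100, row AND col = 0b11011100 = 220; 220 == 220 -> filled
(31,-2): col outside [0, 31] -> not filled
(83,27): row=0b1010011, col=0b11011, row AND col = 0b10011 = 19; 19 != 27 -> empty
(248,17): row=0b11111000, col=0b10001, row AND col = 0b10000 = 16; 16 != 17 -> empty
(193,176): row=0b11000001, col=0b10110000, row AND col = 0b10000000 = 128; 128 != 176 -> empty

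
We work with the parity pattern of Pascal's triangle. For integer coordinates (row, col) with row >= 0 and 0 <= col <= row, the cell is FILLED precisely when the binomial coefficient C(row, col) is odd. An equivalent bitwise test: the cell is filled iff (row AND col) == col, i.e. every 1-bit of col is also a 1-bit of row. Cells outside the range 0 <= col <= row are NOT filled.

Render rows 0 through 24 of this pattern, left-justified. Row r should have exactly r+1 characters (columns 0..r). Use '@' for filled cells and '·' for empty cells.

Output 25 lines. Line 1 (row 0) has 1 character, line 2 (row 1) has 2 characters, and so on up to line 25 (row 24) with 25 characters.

Answer: @
@@
@·@
@@@@
@···@
@@··@@
@·@·@·@
@@@@@@@@
@·······@
@@······@@
@·@·····@·@
@@@@····@@@@
@···@···@···@
@@··@@··@@··@@
@·@·@·@·@·@·@·@
@@@@@@@@@@@@@@@@
@···············@
@@··············@@
@·@·············@·@
@@@@············@@@@
@···@···········@···@
@@··@@··········@@··@@
@·@·@·@·········@·@·@·@
@@@@@@@@········@@@@@@@@
@·······@·······@·······@

Derivation:
r0=0: @
r1=1: @@
r2=10: @·@
r3=11: @@@@
r4=100: @···@
r5=101: @@··@@
r6=110: @·@·@·@
r7=111: @@@@@@@@
r8=1000: @·······@
r9=1001: @@······@@
r10=1010: @·@·····@·@
r11=1011: @@@@····@@@@
r12=1100: @···@···@···@
r13=1101: @@··@@··@@··@@
r14=1110: @·@·@·@·@·@·@·@
r15=1111: @@@@@@@@@@@@@@@@
r16=10000: @···············@
r17=10001: @@··············@@
r18=10010: @·@·············@·@
r19=10011: @@@@············@@@@
r20=10100: @···@···········@···@
r21=10101: @@··@@··········@@··@@
r22=10110: @·@·@·@·········@·@·@·@
r23=10111: @@@@@@@@········@@@@@@@@
r24=11000: @·······@·······@·······@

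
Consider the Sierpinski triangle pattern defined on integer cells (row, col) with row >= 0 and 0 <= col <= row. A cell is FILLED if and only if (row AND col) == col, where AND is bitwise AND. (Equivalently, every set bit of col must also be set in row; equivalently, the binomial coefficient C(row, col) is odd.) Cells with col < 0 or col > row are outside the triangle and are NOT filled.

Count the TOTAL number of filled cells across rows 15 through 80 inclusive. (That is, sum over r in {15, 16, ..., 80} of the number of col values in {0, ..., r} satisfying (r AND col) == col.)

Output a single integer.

r15=1111 pc4: +16 =16
r16=10000 pc1: +2 =18
r17=10001 pc2: +4 =22
r18=10010 pc2: +4 =26
r19=10011 pc3: +8 =34
r20=10100 pc2: +4 =38
r21=10101 pc3: +8 =46
r22=10110 pc3: +8 =54
r23=10111 pc4: +16 =70
r24=11000 pc2: +4 =74
r25=11001 pc3: +8 =82
r26=11010 pc3: +8 =90
r27=11011 pc4: +16 =106
r28=11100 pc3: +8 =114
r29=11101 pc4: +16 =130
r30=11110 pc4: +16 =146
r31=11111 pc5: +32 =178
r32=100000 pc1: +2 =180
r33=100001 pc2: +4 =184
r34=100010 pc2: +4 =188
r35=100011 pc3: +8 =196
r36=100100 pc2: +4 =200
r37=100101 pc3: +8 =208
r38=100110 pc3: +8 =216
r39=100111 pc4: +16 =232
r40=101000 pc2: +4 =236
r41=101001 pc3: +8 =244
r42=101010 pc3: +8 =252
r43=101011 pc4: +16 =268
r44=101100 pc3: +8 =276
r45=101101 pc4: +16 =292
r46=101110 pc4: +16 =308
r47=101111 pc5: +32 =340
r48=110000 pc2: +4 =344
r49=110001 pc3: +8 =352
r50=110010 pc3: +8 =360
r51=110011 pc4: +16 =376
r52=110100 pc3: +8 =384
r53=110101 pc4: +16 =400
r54=110110 pc4: +16 =416
r55=110111 pc5: +32 =448
r56=111000 pc3: +8 =456
r57=111001 pc4: +16 =472
r58=111010 pc4: +16 =488
r59=111011 pc5: +32 =520
r60=111100 pc4: +16 =536
r61=111101 pc5: +32 =568
r62=111110 pc5: +32 =600
r63=111111 pc6: +64 =664
r64=1000000 pc1: +2 =666
r65=1000001 pc2: +4 =670
r66=1000010 pc2: +4 =674
r67=1000011 pc3: +8 =682
r68=1000100 pc2: +4 =686
r69=1000101 pc3: +8 =694
r70=1000110 pc3: +8 =702
r71=1000111 pc4: +16 =718
r72=1001000 pc2: +4 =722
r73=1001001 pc3: +8 =730
r74=1001010 pc3: +8 =738
r75=1001011 pc4: +16 =754
r76=1001100 pc3: +8 =762
r77=1001101 pc4: +16 =778
r78=1001110 pc4: +16 =794
r79=1001111 pc5: +32 =826
r80=1010000 pc2: +4 =830

Answer: 830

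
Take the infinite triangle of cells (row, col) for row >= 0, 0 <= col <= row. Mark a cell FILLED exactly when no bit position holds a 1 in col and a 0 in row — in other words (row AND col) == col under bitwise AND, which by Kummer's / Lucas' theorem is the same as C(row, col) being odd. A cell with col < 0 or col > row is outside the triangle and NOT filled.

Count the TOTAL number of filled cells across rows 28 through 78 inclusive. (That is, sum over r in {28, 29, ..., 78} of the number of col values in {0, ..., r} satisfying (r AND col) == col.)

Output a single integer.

r28=11100 pc3: +8 =8
r29=11101 pc4: +16 =24
r30=11110 pc4: +16 =40
r31=11111 pc5: +32 =72
r32=100000 pc1: +2 =74
r33=100001 pc2: +4 =78
r34=100010 pc2: +4 =82
r35=100011 pc3: +8 =90
r36=100100 pc2: +4 =94
r37=100101 pc3: +8 =102
r38=100110 pc3: +8 =110
r39=100111 pc4: +16 =126
r40=101000 pc2: +4 =130
r41=101001 pc3: +8 =138
r42=101010 pc3: +8 =146
r43=101011 pc4: +16 =162
r44=101100 pc3: +8 =170
r45=101101 pc4: +16 =186
r46=101110 pc4: +16 =202
r47=101111 pc5: +32 =234
r48=110000 pc2: +4 =238
r49=110001 pc3: +8 =246
r50=110010 pc3: +8 =254
r51=110011 pc4: +16 =270
r52=110100 pc3: +8 =278
r53=110101 pc4: +16 =294
r54=110110 pc4: +16 =310
r55=110111 pc5: +32 =342
r56=111000 pc3: +8 =350
r57=111001 pc4: +16 =366
r58=111010 pc4: +16 =382
r59=111011 pc5: +32 =414
r60=111100 pc4: +16 =430
r61=111101 pc5: +32 =462
r62=111110 pc5: +32 =494
r63=111111 pc6: +64 =558
r64=1000000 pc1: +2 =560
r65=1000001 pc2: +4 =564
r66=1000010 pc2: +4 =568
r67=1000011 pc3: +8 =576
r68=1000100 pc2: +4 =580
r69=1000101 pc3: +8 =588
r70=1000110 pc3: +8 =596
r71=1000111 pc4: +16 =612
r72=1001000 pc2: +4 =616
r73=1001001 pc3: +8 =624
r74=1001010 pc3: +8 =632
r75=1001011 pc4: +16 =648
r76=1001100 pc3: +8 =656
r77=1001101 pc4: +16 =672
r78=1001110 pc4: +16 =688

Answer: 688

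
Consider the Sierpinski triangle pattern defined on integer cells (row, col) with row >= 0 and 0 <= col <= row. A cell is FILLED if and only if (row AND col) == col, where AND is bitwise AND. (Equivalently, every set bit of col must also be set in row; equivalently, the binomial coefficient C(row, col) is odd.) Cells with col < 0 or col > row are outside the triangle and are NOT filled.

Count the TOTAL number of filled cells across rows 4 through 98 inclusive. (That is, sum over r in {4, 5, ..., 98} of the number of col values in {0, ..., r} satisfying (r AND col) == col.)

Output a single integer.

Answer: 1226

Derivation:
r4=100 pc1: +2 =2
r5=101 pc2: +4 =6
r6=110 pc2: +4 =10
r7=111 pc3: +8 =18
r8=1000 pc1: +2 =20
r9=1001 pc2: +4 =24
r10=1010 pc2: +4 =28
r11=1011 pc3: +8 =36
r12=1100 pc2: +4 =40
r13=1101 pc3: +8 =48
r14=1110 pc3: +8 =56
r15=1111 pc4: +16 =72
r16=10000 pc1: +2 =74
r17=10001 pc2: +4 =78
r18=10010 pc2: +4 =82
r19=10011 pc3: +8 =90
r20=10100 pc2: +4 =94
r21=10101 pc3: +8 =102
r22=10110 pc3: +8 =110
r23=10111 pc4: +16 =126
r24=11000 pc2: +4 =130
r25=11001 pc3: +8 =138
r26=11010 pc3: +8 =146
r27=11011 pc4: +16 =162
r28=11100 pc3: +8 =170
r29=11101 pc4: +16 =186
r30=11110 pc4: +16 =202
r31=11111 pc5: +32 =234
r32=100000 pc1: +2 =236
r33=100001 pc2: +4 =240
r34=100010 pc2: +4 =244
r35=100011 pc3: +8 =252
r36=100100 pc2: +4 =256
r37=100101 pc3: +8 =264
r38=100110 pc3: +8 =272
r39=100111 pc4: +16 =288
r40=101000 pc2: +4 =292
r41=101001 pc3: +8 =300
r42=101010 pc3: +8 =308
r43=101011 pc4: +16 =324
r44=101100 pc3: +8 =332
r45=101101 pc4: +16 =348
r46=101110 pc4: +16 =364
r47=101111 pc5: +32 =396
r48=110000 pc2: +4 =400
r49=110001 pc3: +8 =408
r50=110010 pc3: +8 =416
r51=110011 pc4: +16 =432
r52=110100 pc3: +8 =440
r53=110101 pc4: +16 =456
r54=110110 pc4: +16 =472
r55=110111 pc5: +32 =504
r56=111000 pc3: +8 =512
r57=111001 pc4: +16 =528
r58=111010 pc4: +16 =544
r59=111011 pc5: +32 =576
r60=111100 pc4: +16 =592
r61=111101 pc5: +32 =624
r62=111110 pc5: +32 =656
r63=111111 pc6: +64 =720
r64=1000000 pc1: +2 =722
r65=1000001 pc2: +4 =726
r66=1000010 pc2: +4 =730
r67=1000011 pc3: +8 =738
r68=1000100 pc2: +4 =742
r69=1000101 pc3: +8 =750
r70=1000110 pc3: +8 =758
r71=1000111 pc4: +16 =774
r72=1001000 pc2: +4 =778
r73=1001001 pc3: +8 =786
r74=1001010 pc3: +8 =794
r75=1001011 pc4: +16 =810
r76=1001100 pc3: +8 =818
r77=1001101 pc4: +16 =834
r78=1001110 pc4: +16 =850
r79=1001111 pc5: +32 =882
r80=1010000 pc2: +4 =886
r81=1010001 pc3: +8 =894
r82=1010010 pc3: +8 =902
r83=1010011 pc4: +16 =918
r84=1010100 pc3: +8 =926
r85=1010101 pc4: +16 =942
r86=1010110 pc4: +16 =958
r87=1010111 pc5: +32 =990
r88=1011000 pc3: +8 =998
r89=1011001 pc4: +16 =1014
r90=1011010 pc4: +16 =1030
r91=1011011 pc5: +32 =1062
r92=1011100 pc4: +16 =1078
r93=1011101 pc5: +32 =1110
r94=1011110 pc5: +32 =1142
r95=1011111 pc6: +64 =1206
r96=1100000 pc2: +4 =1210
r97=1100001 pc3: +8 =1218
r98=1100010 pc3: +8 =1226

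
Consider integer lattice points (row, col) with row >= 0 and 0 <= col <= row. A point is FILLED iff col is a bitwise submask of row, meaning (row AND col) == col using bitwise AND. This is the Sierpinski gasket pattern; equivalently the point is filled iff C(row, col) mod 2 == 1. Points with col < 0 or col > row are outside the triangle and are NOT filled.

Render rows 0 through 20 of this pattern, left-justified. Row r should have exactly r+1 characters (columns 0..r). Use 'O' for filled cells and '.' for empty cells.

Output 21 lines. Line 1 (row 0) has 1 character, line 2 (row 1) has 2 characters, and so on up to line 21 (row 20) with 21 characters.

r0=0: O
r1=1: OO
r2=10: O.O
r3=11: OOOO
r4=100: O...O
r5=101: OO..OO
r6=110: O.O.O.O
r7=111: OOOOOOOO
r8=1000: O.......O
r9=1001: OO......OO
r10=1010: O.O.....O.O
r11=1011: OOOO....OOOO
r12=1100: O...O...O...O
r13=1101: OO..OO..OO..OO
r14=1110: O.O.O.O.O.O.O.O
r15=1111: OOOOOOOOOOOOOOOO
r16=10000: O...............O
r17=10001: OO..............OO
r18=10010: O.O.............O.O
r19=10011: OOOO............OOOO
r20=10100: O...O...........O...O

Answer: O
OO
O.O
OOOO
O...O
OO..OO
O.O.O.O
OOOOOOOO
O.......O
OO......OO
O.O.....O.O
OOOO....OOOO
O...O...O...O
OO..OO..OO..OO
O.O.O.O.O.O.O.O
OOOOOOOOOOOOOOOO
O...............O
OO..............OO
O.O.............O.O
OOOO............OOOO
O...O...........O...O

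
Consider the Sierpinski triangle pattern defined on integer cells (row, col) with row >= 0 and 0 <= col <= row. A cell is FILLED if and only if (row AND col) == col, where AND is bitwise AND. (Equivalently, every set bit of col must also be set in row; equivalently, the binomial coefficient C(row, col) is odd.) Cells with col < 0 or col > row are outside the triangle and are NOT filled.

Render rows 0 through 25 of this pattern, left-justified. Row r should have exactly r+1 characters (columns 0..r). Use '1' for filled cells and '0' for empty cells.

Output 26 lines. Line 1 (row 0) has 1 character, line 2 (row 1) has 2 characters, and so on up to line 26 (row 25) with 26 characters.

r0=0: 1
r1=1: 11
r2=10: 101
r3=11: 1111
r4=100: 10001
r5=101: 110011
r6=110: 1010101
r7=111: 11111111
r8=1000: 100000001
r9=1001: 1100000011
r10=1010: 10100000101
r11=1011: 111100001111
r12=1100: 1000100010001
r13=1101: 11001100110011
r14=1110: 101010101010101
r15=1111: 1111111111111111
r16=10000: 10000000000000001
r17=10001: 110000000000000011
r18=10010: 1010000000000000101
r19=10011: 11110000000000001111
r20=10100: 100010000000000010001
r21=10101: 1100110000000000110011
r22=10110: 10101010000000001010101
r23=10111: 111111110000000011111111
r24=11000: 1000000010000000100000001
r25=11001: 11000000110000001100000011

Answer: 1
11
101
1111
10001
110011
1010101
11111111
100000001
1100000011
10100000101
111100001111
1000100010001
11001100110011
101010101010101
1111111111111111
10000000000000001
110000000000000011
1010000000000000101
11110000000000001111
100010000000000010001
1100110000000000110011
10101010000000001010101
111111110000000011111111
1000000010000000100000001
11000000110000001100000011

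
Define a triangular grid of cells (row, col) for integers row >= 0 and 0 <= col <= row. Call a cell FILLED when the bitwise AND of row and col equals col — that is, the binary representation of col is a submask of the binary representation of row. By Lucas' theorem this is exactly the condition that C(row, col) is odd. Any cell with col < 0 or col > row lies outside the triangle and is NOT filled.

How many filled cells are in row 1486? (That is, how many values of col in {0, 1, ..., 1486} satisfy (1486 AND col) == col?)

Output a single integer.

Answer: 128

Derivation:
1486 in binary = 10111001110
popcount(1486) = number of 1-bits in 10111001110 = 7
A col c satisfies (1486 AND c) == c iff every set bit of c is also set in 1486; each of the 7 set bits of 1486 can independently be on or off in c.
count = 2^7 = 128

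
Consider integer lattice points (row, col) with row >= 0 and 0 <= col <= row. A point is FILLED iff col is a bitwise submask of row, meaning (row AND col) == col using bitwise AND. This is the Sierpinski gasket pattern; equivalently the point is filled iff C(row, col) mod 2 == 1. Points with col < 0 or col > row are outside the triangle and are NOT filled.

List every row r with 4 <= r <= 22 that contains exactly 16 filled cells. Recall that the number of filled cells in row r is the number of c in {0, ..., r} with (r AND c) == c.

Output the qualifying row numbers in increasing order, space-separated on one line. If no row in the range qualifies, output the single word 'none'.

Answer: 15

Derivation:
Row r has 2^popcount(r) filled cells, so we need popcount(r) = log2(16) = 4.
Scan r = 4..22 and keep those with exactly 4 one-bits:
r=4=100 popcount=1 -> skip
r=5=101 popcount=2 -> skip
r=6=110 popcount=2 -> skip
r=7=111 popcount=3 -> skip
r=8=1000 popcount=1 -> skip
r=9=1001 popcount=2 -> skip
r=10=1010 popcount=2 -> skip
r=11=1011 popcount=3 -> skip
r=12=1100 popcount=2 -> skip
r=13=1101 popcount=3 -> skip
r=14=1110 popcount=3 -> skip
r=15=1111 popcount=4 -> KEEP
r=16=10000 popcount=1 -> skip
r=17=10001 popcount=2 -> skip
r=18=10010 popcount=2 -> skip
r=19=10011 popcount=3 -> skip
r=20=10100 popcount=2 -> skip
r=21=10101 popcount=3 -> skip
r=22=10110 popcount=3 -> skip
Kept rows: 15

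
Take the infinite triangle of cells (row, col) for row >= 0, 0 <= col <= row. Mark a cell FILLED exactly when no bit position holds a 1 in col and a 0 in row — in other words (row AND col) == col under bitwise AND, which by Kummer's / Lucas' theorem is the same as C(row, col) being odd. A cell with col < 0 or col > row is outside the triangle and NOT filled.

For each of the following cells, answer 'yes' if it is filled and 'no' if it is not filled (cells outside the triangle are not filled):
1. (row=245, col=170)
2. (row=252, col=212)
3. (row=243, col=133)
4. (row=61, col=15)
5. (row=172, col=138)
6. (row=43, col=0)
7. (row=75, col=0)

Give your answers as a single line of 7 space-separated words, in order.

Answer: no yes no no no yes yes

Derivation:
(245,170): row=0b11110101, col=0b10101010, row AND col = 0b10100000 = 160; 160 != 170 -> empty
(252,212): row=0b11111100, col=0b11010100, row AND col = 0b11010100 = 212; 212 == 212 -> filled
(243,133): row=0b11110011, col=0b10000101, row AND col = 0b10000001 = 129; 129 != 133 -> empty
(61,15): row=0b111101, col=0b1111, row AND col = 0b1101 = 13; 13 != 15 -> empty
(172,138): row=0b10101100, col=0b10001010, row AND col = 0b10001000 = 136; 136 != 138 -> empty
(43,0): row=0b101011, col=0b0, row AND col = 0b0 = 0; 0 == 0 -> filled
(75,0): row=0b1001011, col=0b0, row AND col = 0b0 = 0; 0 == 0 -> filled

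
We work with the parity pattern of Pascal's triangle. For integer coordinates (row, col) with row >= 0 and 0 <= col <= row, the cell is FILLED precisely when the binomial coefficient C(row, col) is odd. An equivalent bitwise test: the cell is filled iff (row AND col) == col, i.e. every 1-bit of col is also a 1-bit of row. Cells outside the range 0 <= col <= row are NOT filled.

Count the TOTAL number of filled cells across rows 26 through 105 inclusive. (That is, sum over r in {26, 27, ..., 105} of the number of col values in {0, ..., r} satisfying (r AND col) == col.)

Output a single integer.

Answer: 1200

Derivation:
r26=11010 pc3: +8 =8
r27=11011 pc4: +16 =24
r28=11100 pc3: +8 =32
r29=11101 pc4: +16 =48
r30=11110 pc4: +16 =64
r31=11111 pc5: +32 =96
r32=100000 pc1: +2 =98
r33=100001 pc2: +4 =102
r34=100010 pc2: +4 =106
r35=100011 pc3: +8 =114
r36=100100 pc2: +4 =118
r37=100101 pc3: +8 =126
r38=100110 pc3: +8 =134
r39=100111 pc4: +16 =150
r40=101000 pc2: +4 =154
r41=101001 pc3: +8 =162
r42=101010 pc3: +8 =170
r43=101011 pc4: +16 =186
r44=101100 pc3: +8 =194
r45=101101 pc4: +16 =210
r46=101110 pc4: +16 =226
r47=101111 pc5: +32 =258
r48=110000 pc2: +4 =262
r49=110001 pc3: +8 =270
r50=110010 pc3: +8 =278
r51=110011 pc4: +16 =294
r52=110100 pc3: +8 =302
r53=110101 pc4: +16 =318
r54=110110 pc4: +16 =334
r55=110111 pc5: +32 =366
r56=111000 pc3: +8 =374
r57=111001 pc4: +16 =390
r58=111010 pc4: +16 =406
r59=111011 pc5: +32 =438
r60=111100 pc4: +16 =454
r61=111101 pc5: +32 =486
r62=111110 pc5: +32 =518
r63=111111 pc6: +64 =582
r64=1000000 pc1: +2 =584
r65=1000001 pc2: +4 =588
r66=1000010 pc2: +4 =592
r67=1000011 pc3: +8 =600
r68=1000100 pc2: +4 =604
r69=1000101 pc3: +8 =612
r70=1000110 pc3: +8 =620
r71=1000111 pc4: +16 =636
r72=1001000 pc2: +4 =640
r73=1001001 pc3: +8 =648
r74=1001010 pc3: +8 =656
r75=1001011 pc4: +16 =672
r76=1001100 pc3: +8 =680
r77=1001101 pc4: +16 =696
r78=1001110 pc4: +16 =712
r79=1001111 pc5: +32 =744
r80=1010000 pc2: +4 =748
r81=1010001 pc3: +8 =756
r82=1010010 pc3: +8 =764
r83=1010011 pc4: +16 =780
r84=1010100 pc3: +8 =788
r85=1010101 pc4: +16 =804
r86=1010110 pc4: +16 =820
r87=1010111 pc5: +32 =852
r88=1011000 pc3: +8 =860
r89=1011001 pc4: +16 =876
r90=1011010 pc4: +16 =892
r91=1011011 pc5: +32 =924
r92=1011100 pc4: +16 =940
r93=1011101 pc5: +32 =972
r94=1011110 pc5: +32 =1004
r95=1011111 pc6: +64 =1068
r96=1100000 pc2: +4 =1072
r97=1100001 pc3: +8 =1080
r98=1100010 pc3: +8 =1088
r99=1100011 pc4: +16 =1104
r100=1100100 pc3: +8 =1112
r101=1100101 pc4: +16 =1128
r102=1100110 pc4: +16 =1144
r103=1100111 pc5: +32 =1176
r104=1101000 pc3: +8 =1184
r105=1101001 pc4: +16 =1200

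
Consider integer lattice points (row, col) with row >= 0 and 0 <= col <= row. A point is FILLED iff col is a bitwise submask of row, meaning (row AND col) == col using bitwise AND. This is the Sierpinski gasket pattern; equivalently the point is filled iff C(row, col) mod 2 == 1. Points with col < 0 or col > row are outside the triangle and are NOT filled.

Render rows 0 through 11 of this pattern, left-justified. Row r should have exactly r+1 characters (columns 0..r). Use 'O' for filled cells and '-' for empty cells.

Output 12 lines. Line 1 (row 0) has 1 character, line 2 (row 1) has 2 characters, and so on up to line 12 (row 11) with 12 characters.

r0=0: O
r1=1: OO
r2=10: O-O
r3=11: OOOO
r4=100: O---O
r5=101: OO--OO
r6=110: O-O-O-O
r7=111: OOOOOOOO
r8=1000: O-------O
r9=1001: OO------OO
r10=1010: O-O-----O-O
r11=1011: OOOO----OOOO

Answer: O
OO
O-O
OOOO
O---O
OO--OO
O-O-O-O
OOOOOOOO
O-------O
OO------OO
O-O-----O-O
OOOO----OOOO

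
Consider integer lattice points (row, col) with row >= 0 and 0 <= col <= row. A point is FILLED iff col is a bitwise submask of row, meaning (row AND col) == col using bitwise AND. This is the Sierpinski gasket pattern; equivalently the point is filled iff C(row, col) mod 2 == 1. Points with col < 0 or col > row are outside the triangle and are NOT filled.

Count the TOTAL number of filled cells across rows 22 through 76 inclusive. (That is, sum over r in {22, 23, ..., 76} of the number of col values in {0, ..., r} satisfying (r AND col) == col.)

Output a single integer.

r22=10110 pc3: +8 =8
r23=10111 pc4: +16 =24
r24=11000 pc2: +4 =28
r25=11001 pc3: +8 =36
r26=11010 pc3: +8 =44
r27=11011 pc4: +16 =60
r28=11100 pc3: +8 =68
r29=11101 pc4: +16 =84
r30=11110 pc4: +16 =100
r31=11111 pc5: +32 =132
r32=100000 pc1: +2 =134
r33=100001 pc2: +4 =138
r34=100010 pc2: +4 =142
r35=100011 pc3: +8 =150
r36=100100 pc2: +4 =154
r37=100101 pc3: +8 =162
r38=100110 pc3: +8 =170
r39=100111 pc4: +16 =186
r40=101000 pc2: +4 =190
r41=101001 pc3: +8 =198
r42=101010 pc3: +8 =206
r43=101011 pc4: +16 =222
r44=101100 pc3: +8 =230
r45=101101 pc4: +16 =246
r46=101110 pc4: +16 =262
r47=101111 pc5: +32 =294
r48=110000 pc2: +4 =298
r49=110001 pc3: +8 =306
r50=110010 pc3: +8 =314
r51=110011 pc4: +16 =330
r52=110100 pc3: +8 =338
r53=110101 pc4: +16 =354
r54=110110 pc4: +16 =370
r55=110111 pc5: +32 =402
r56=111000 pc3: +8 =410
r57=111001 pc4: +16 =426
r58=111010 pc4: +16 =442
r59=111011 pc5: +32 =474
r60=111100 pc4: +16 =490
r61=111101 pc5: +32 =522
r62=111110 pc5: +32 =554
r63=111111 pc6: +64 =618
r64=1000000 pc1: +2 =620
r65=1000001 pc2: +4 =624
r66=1000010 pc2: +4 =628
r67=1000011 pc3: +8 =636
r68=1000100 pc2: +4 =640
r69=1000101 pc3: +8 =648
r70=1000110 pc3: +8 =656
r71=1000111 pc4: +16 =672
r72=1001000 pc2: +4 =676
r73=1001001 pc3: +8 =684
r74=1001010 pc3: +8 =692
r75=1001011 pc4: +16 =708
r76=1001100 pc3: +8 =716

Answer: 716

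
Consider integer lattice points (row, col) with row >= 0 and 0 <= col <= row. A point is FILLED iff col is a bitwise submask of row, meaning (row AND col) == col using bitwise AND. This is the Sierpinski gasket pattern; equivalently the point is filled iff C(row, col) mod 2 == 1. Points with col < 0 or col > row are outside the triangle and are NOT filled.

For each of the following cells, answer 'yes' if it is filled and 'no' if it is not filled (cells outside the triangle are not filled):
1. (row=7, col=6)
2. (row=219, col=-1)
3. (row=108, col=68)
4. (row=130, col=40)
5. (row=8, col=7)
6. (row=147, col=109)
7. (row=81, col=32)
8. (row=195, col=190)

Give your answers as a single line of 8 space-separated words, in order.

(7,6): row=0b111, col=0b110, row AND col = 0b110 = 6; 6 == 6 -> filled
(219,-1): col outside [0, 219] -> not filled
(108,68): row=0b1101100, col=0b1000100, row AND col = 0b1000100 = 68; 68 == 68 -> filled
(130,40): row=0b10000010, col=0b101000, row AND col = 0b0 = 0; 0 != 40 -> empty
(8,7): row=0b1000, col=0b111, row AND col = 0b0 = 0; 0 != 7 -> empty
(147,109): row=0b10010011, col=0b1101101, row AND col = 0b1 = 1; 1 != 109 -> empty
(81,32): row=0b1010001, col=0b100000, row AND col = 0b0 = 0; 0 != 32 -> empty
(195,190): row=0b11000011, col=0b10111110, row AND col = 0b10000010 = 130; 130 != 190 -> empty

Answer: yes no yes no no no no no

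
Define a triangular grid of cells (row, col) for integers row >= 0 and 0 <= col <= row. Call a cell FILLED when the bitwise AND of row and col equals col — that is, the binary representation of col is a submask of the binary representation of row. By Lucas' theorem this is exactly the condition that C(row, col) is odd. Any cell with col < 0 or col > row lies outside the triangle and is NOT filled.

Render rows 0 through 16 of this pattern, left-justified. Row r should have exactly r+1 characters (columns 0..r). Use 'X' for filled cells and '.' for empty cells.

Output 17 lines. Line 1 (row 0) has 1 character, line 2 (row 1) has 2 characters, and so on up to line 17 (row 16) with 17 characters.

r0=0: X
r1=1: XX
r2=10: X.X
r3=11: XXXX
r4=100: X...X
r5=101: XX..XX
r6=110: X.X.X.X
r7=111: XXXXXXXX
r8=1000: X.......X
r9=1001: XX......XX
r10=1010: X.X.....X.X
r11=1011: XXXX....XXXX
r12=1100: X...X...X...X
r13=1101: XX..XX..XX..XX
r14=1110: X.X.X.X.X.X.X.X
r15=1111: XXXXXXXXXXXXXXXX
r16=10000: X...............X

Answer: X
XX
X.X
XXXX
X...X
XX..XX
X.X.X.X
XXXXXXXX
X.......X
XX......XX
X.X.....X.X
XXXX....XXXX
X...X...X...X
XX..XX..XX..XX
X.X.X.X.X.X.X.X
XXXXXXXXXXXXXXXX
X...............X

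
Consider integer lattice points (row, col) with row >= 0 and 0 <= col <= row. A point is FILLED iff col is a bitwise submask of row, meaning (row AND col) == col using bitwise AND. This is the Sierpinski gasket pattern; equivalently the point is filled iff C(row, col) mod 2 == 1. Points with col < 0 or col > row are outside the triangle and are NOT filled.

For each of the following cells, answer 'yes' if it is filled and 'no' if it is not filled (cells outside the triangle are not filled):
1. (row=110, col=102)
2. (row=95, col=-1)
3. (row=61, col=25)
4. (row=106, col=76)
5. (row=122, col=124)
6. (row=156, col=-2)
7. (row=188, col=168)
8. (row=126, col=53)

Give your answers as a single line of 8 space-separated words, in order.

Answer: yes no yes no no no yes no

Derivation:
(110,102): row=0b1101110, col=0b1100110, row AND col = 0b1100110 = 102; 102 == 102 -> filled
(95,-1): col outside [0, 95] -> not filled
(61,25): row=0b111101, col=0b11001, row AND col = 0b11001 = 25; 25 == 25 -> filled
(106,76): row=0b1101010, col=0b1001100, row AND col = 0b1001000 = 72; 72 != 76 -> empty
(122,124): col outside [0, 122] -> not filled
(156,-2): col outside [0, 156] -> not filled
(188,168): row=0b10111100, col=0b10101000, row AND col = 0b10101000 = 168; 168 == 168 -> filled
(126,53): row=0b1111110, col=0b110101, row AND col = 0b110100 = 52; 52 != 53 -> empty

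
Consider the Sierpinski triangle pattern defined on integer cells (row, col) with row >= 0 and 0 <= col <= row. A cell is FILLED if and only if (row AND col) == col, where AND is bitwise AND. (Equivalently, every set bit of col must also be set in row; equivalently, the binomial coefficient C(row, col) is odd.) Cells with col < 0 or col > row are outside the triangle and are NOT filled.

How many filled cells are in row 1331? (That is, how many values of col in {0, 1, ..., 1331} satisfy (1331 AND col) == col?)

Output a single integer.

1331 in binary = 10100110011
popcount(1331) = number of 1-bits in 10100110011 = 6
A col c satisfies (1331 AND c) == c iff every set bit of c is also set in 1331; each of the 6 set bits of 1331 can independently be on or off in c.
count = 2^6 = 64

Answer: 64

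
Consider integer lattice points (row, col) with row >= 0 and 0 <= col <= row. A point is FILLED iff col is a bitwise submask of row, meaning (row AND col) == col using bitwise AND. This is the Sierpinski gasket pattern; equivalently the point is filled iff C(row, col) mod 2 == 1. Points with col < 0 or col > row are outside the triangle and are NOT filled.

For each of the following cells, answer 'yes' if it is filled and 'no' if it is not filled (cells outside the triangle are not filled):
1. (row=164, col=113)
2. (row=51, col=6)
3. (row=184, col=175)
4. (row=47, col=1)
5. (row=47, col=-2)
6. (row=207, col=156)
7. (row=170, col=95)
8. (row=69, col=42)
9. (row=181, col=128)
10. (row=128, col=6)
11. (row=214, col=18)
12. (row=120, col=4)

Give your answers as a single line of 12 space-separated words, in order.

Answer: no no no yes no no no no yes no yes no

Derivation:
(164,113): row=0b10100100, col=0b1110001, row AND col = 0b100000 = 32; 32 != 113 -> empty
(51,6): row=0b110011, col=0b110, row AND col = 0b10 = 2; 2 != 6 -> empty
(184,175): row=0b10111000, col=0b10101111, row AND col = 0b10101000 = 168; 168 != 175 -> empty
(47,1): row=0b101111, col=0b1, row AND col = 0b1 = 1; 1 == 1 -> filled
(47,-2): col outside [0, 47] -> not filled
(207,156): row=0b11001111, col=0b10011100, row AND col = 0b10001100 = 140; 140 != 156 -> empty
(170,95): row=0b10101010, col=0b1011111, row AND col = 0b1010 = 10; 10 != 95 -> empty
(69,42): row=0b1000101, col=0b101010, row AND col = 0b0 = 0; 0 != 42 -> empty
(181,128): row=0b10110101, col=0b10000000, row AND col = 0b10000000 = 128; 128 == 128 -> filled
(128,6): row=0b10000000, col=0b110, row AND col = 0b0 = 0; 0 != 6 -> empty
(214,18): row=0b11010110, col=0b10010, row AND col = 0b10010 = 18; 18 == 18 -> filled
(120,4): row=0b1111000, col=0b100, row AND col = 0b0 = 0; 0 != 4 -> empty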